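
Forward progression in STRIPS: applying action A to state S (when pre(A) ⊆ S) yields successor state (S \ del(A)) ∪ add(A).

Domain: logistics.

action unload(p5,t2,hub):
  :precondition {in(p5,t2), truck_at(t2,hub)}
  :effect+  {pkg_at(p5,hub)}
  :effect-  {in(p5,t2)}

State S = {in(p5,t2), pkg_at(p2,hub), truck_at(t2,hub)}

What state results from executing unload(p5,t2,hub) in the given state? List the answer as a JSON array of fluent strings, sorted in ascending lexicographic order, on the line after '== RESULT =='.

Compute (S \ del) ∪ add:
  pre ⊆ S: {in(p5,t2), truck_at(t2,hub)} ⊆ S  — applicable
  S \ del = {pkg_at(p2,hub), truck_at(t2,hub)}
  ∪ add   = {pkg_at(p2,hub), pkg_at(p5,hub), truck_at(t2,hub)}

== RESULT ==
["pkg_at(p2,hub)", "pkg_at(p5,hub)", "truck_at(t2,hub)"]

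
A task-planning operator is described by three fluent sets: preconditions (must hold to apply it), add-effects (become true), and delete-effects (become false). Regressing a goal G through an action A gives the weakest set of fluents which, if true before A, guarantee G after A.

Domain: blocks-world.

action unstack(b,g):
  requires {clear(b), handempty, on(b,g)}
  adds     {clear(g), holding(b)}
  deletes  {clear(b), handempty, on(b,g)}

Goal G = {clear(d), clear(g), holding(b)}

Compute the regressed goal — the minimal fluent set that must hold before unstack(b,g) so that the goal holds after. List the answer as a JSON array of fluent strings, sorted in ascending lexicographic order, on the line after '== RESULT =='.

Compute (G \ add) ∪ pre:
  G ∩ del = {}  (empty — regression defined)
  G \ add = {clear(d), clear(g), holding(b)} \ {clear(g), holding(b)} = {clear(d)}
  ∪ pre   = {clear(d)} ∪ {clear(b), handempty, on(b,g)}
          = {clear(b), clear(d), handempty, on(b,g)}

== RESULT ==
["clear(b)", "clear(d)", "handempty", "on(b,g)"]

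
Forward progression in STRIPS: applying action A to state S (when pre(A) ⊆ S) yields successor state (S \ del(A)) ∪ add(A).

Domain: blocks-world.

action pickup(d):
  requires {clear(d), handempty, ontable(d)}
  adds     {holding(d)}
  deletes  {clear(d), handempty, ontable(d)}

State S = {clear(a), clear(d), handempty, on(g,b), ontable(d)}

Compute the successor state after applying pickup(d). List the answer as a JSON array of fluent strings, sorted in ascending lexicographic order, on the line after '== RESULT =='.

Compute (S \ del) ∪ add:
  pre ⊆ S: {clear(d), handempty, ontable(d)} ⊆ S  — applicable
  S \ del = {clear(a), on(g,b)}
  ∪ add   = {clear(a), holding(d), on(g,b)}

== RESULT ==
["clear(a)", "holding(d)", "on(g,b)"]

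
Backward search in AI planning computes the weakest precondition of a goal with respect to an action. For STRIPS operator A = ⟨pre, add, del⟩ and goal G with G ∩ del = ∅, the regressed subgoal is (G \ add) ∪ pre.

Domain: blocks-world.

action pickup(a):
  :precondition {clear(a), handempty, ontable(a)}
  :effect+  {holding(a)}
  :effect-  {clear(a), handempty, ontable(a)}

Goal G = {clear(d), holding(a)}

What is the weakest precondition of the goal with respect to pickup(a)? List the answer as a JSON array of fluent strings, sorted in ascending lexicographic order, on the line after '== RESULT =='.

Compute (G \ add) ∪ pre:
  G ∩ del = {}  (empty — regression defined)
  G \ add = {clear(d), holding(a)} \ {holding(a)} = {clear(d)}
  ∪ pre   = {clear(d)} ∪ {clear(a), handempty, ontable(a)}
          = {clear(a), clear(d), handempty, ontable(a)}

== RESULT ==
["clear(a)", "clear(d)", "handempty", "ontable(a)"]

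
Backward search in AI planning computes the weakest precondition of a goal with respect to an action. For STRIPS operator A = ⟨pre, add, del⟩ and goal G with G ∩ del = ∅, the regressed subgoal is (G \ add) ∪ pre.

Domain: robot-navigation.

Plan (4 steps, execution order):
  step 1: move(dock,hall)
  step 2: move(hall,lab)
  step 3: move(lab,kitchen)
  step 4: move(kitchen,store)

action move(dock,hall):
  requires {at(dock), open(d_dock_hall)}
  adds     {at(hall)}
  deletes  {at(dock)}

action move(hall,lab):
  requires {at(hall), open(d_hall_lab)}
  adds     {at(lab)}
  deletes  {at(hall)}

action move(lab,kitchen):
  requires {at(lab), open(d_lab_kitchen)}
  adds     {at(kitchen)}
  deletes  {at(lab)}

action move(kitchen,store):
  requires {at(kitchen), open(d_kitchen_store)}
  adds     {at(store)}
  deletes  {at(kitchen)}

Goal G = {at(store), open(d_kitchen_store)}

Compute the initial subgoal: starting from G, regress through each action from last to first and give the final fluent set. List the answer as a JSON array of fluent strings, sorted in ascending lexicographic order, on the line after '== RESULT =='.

Regress step by step:
  through step 4 (move(kitchen,store)): drop {at(store)}, keep {open(d_kitchen_store)}, require {at(kitchen), open(d_kitchen_store)}
    → {at(kitchen), open(d_kitchen_store)}
  through step 3 (move(lab,kitchen)): drop {at(kitchen)}, keep {open(d_kitchen_store)}, require {at(lab), open(d_lab_kitchen)}
    → {at(lab), open(d_kitchen_store), open(d_lab_kitchen)}
  through step 2 (move(hall,lab)): drop {at(lab)}, keep {open(d_kitchen_store), open(d_lab_kitchen)}, require {at(hall), open(d_hall_lab)}
    → {at(hall), open(d_hall_lab), open(d_kitchen_store), open(d_lab_kitchen)}
  through step 1 (move(dock,hall)): drop {at(hall)}, keep {open(d_hall_lab), open(d_kitchen_store), open(d_lab_kitchen)}, require {at(dock), open(d_dock_hall)}
    → {at(dock), open(d_dock_hall), open(d_hall_lab), open(d_kitchen_store), open(d_lab_kitchen)}

== RESULT ==
["at(dock)", "open(d_dock_hall)", "open(d_hall_lab)", "open(d_kitchen_store)", "open(d_lab_kitchen)"]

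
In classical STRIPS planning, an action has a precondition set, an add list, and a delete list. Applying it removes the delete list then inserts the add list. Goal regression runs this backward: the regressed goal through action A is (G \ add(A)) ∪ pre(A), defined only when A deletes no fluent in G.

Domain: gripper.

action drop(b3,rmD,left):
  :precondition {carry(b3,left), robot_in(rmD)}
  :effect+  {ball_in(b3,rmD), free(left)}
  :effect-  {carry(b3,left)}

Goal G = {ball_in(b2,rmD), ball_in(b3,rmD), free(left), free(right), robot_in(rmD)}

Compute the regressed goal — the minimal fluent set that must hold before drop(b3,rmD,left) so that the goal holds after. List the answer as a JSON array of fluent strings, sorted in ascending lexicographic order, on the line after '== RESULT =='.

Regress:
  G ∩ del = {}  (empty — regression defined)
  G \ add = {ball_in(b2,rmD), ball_in(b3,rmD), free(left), free(right), robot_in(rmD)} \ {ball_in(b3,rmD), free(left)} = {ball_in(b2,rmD), free(right), robot_in(rmD)}
  ∪ pre   = {ball_in(b2,rmD), free(right), robot_in(rmD)} ∪ {carry(b3,left), robot_in(rmD)}
          = {ball_in(b2,rmD), carry(b3,left), free(right), robot_in(rmD)}

== RESULT ==
["ball_in(b2,rmD)", "carry(b3,left)", "free(right)", "robot_in(rmD)"]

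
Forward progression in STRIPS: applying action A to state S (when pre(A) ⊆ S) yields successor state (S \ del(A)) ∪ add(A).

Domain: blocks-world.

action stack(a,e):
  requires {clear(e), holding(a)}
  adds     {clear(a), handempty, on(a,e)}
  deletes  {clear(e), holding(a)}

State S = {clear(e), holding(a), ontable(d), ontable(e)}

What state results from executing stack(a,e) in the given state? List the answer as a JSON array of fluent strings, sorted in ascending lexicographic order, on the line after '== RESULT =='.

Compute (S \ del) ∪ add:
  pre ⊆ S: {clear(e), holding(a)} ⊆ S  — applicable
  S \ del = {ontable(d), ontable(e)}
  ∪ add   = {clear(a), handempty, on(a,e), ontable(d), ontable(e)}

== RESULT ==
["clear(a)", "handempty", "on(a,e)", "ontable(d)", "ontable(e)"]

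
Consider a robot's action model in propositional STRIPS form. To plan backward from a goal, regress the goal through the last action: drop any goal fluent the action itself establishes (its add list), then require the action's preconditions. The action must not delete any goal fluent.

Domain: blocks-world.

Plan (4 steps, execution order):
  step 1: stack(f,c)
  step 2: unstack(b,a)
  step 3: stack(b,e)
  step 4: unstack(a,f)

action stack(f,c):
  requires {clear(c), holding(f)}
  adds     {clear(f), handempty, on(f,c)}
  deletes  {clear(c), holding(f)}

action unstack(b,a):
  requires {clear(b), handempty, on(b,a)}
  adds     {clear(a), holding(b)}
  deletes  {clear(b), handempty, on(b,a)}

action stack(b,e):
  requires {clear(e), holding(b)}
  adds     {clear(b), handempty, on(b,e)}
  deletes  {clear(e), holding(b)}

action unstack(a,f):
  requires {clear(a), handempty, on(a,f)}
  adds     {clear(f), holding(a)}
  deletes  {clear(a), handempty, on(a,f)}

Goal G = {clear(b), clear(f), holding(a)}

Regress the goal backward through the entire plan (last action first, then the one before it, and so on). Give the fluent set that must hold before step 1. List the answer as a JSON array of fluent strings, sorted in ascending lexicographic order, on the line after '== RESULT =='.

Regress step by step:
  through step 4 (unstack(a,f)): drop {clear(f), holding(a)}, keep {clear(b)}, require {clear(a), handempty, on(a,f)}
    → {clear(a), clear(b), handempty, on(a,f)}
  through step 3 (stack(b,e)): drop {clear(b), handempty}, keep {clear(a), on(a,f)}, require {clear(e), holding(b)}
    → {clear(a), clear(e), holding(b), on(a,f)}
  through step 2 (unstack(b,a)): drop {clear(a), holding(b)}, keep {clear(e), on(a,f)}, require {clear(b), handempty, on(b,a)}
    → {clear(b), clear(e), handempty, on(a,f), on(b,a)}
  through step 1 (stack(f,c)): drop {handempty}, keep {clear(b), clear(e), on(a,f), on(b,a)}, require {clear(c), holding(f)}
    → {clear(b), clear(c), clear(e), holding(f), on(a,f), on(b,a)}

== RESULT ==
["clear(b)", "clear(c)", "clear(e)", "holding(f)", "on(a,f)", "on(b,a)"]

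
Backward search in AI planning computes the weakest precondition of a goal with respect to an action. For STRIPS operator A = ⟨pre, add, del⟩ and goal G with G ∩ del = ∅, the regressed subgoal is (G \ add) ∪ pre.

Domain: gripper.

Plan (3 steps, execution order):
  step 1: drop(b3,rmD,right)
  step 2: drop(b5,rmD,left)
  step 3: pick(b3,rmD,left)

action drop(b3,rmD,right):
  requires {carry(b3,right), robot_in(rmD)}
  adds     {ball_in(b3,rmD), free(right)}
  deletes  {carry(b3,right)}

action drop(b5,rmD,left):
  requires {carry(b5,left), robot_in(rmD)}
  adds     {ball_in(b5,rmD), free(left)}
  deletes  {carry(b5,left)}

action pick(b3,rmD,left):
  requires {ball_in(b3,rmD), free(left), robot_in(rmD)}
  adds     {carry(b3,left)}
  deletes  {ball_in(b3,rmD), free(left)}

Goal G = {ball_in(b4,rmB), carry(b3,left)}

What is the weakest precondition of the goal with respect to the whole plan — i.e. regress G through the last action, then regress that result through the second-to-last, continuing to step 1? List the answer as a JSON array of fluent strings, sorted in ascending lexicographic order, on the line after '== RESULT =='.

Work backward from the goal:
  through step 3 (pick(b3,rmD,left)): drop {carry(b3,left)}, keep {ball_in(b4,rmB)}, require {ball_in(b3,rmD), free(left), robot_in(rmD)}
    → {ball_in(b3,rmD), ball_in(b4,rmB), free(left), robot_in(rmD)}
  through step 2 (drop(b5,rmD,left)): drop {free(left)}, keep {ball_in(b3,rmD), ball_in(b4,rmB), robot_in(rmD)}, require {carry(b5,left), robot_in(rmD)}
    → {ball_in(b3,rmD), ball_in(b4,rmB), carry(b5,left), robot_in(rmD)}
  through step 1 (drop(b3,rmD,right)): drop {ball_in(b3,rmD)}, keep {ball_in(b4,rmB), carry(b5,left), robot_in(rmD)}, require {carry(b3,right), robot_in(rmD)}
    → {ball_in(b4,rmB), carry(b3,right), carry(b5,left), robot_in(rmD)}

== RESULT ==
["ball_in(b4,rmB)", "carry(b3,right)", "carry(b5,left)", "robot_in(rmD)"]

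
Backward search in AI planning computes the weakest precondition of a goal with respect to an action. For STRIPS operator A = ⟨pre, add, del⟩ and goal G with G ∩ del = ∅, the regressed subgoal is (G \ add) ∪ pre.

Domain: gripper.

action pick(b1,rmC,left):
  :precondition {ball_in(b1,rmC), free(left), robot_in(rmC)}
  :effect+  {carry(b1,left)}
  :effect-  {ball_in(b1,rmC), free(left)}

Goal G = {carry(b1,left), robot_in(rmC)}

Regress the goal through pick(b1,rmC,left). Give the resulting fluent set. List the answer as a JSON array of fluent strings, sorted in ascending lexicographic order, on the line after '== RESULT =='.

Regress:
  G ∩ del = {}  (empty — regression defined)
  G \ add = {carry(b1,left), robot_in(rmC)} \ {carry(b1,left)} = {robot_in(rmC)}
  ∪ pre   = {robot_in(rmC)} ∪ {ball_in(b1,rmC), free(left), robot_in(rmC)}
          = {ball_in(b1,rmC), free(left), robot_in(rmC)}

== RESULT ==
["ball_in(b1,rmC)", "free(left)", "robot_in(rmC)"]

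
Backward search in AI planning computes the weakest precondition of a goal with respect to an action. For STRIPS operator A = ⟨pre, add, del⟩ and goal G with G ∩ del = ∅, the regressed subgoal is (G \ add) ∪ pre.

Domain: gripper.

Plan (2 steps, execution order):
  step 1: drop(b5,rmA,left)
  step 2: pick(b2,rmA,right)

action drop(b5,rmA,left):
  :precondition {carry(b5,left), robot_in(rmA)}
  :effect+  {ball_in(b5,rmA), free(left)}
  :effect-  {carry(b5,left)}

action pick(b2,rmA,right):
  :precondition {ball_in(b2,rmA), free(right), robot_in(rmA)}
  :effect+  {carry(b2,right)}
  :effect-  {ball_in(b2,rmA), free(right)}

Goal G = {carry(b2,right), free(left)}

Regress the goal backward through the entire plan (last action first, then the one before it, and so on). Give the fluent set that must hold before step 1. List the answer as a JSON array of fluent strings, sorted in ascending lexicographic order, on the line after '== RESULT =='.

Work backward from the goal:
  through step 2 (pick(b2,rmA,right)): drop {carry(b2,right)}, keep {free(left)}, require {ball_in(b2,rmA), free(right), robot_in(rmA)}
    → {ball_in(b2,rmA), free(left), free(right), robot_in(rmA)}
  through step 1 (drop(b5,rmA,left)): drop {free(left)}, keep {ball_in(b2,rmA), free(right), robot_in(rmA)}, require {carry(b5,left), robot_in(rmA)}
    → {ball_in(b2,rmA), carry(b5,left), free(right), robot_in(rmA)}

== RESULT ==
["ball_in(b2,rmA)", "carry(b5,left)", "free(right)", "robot_in(rmA)"]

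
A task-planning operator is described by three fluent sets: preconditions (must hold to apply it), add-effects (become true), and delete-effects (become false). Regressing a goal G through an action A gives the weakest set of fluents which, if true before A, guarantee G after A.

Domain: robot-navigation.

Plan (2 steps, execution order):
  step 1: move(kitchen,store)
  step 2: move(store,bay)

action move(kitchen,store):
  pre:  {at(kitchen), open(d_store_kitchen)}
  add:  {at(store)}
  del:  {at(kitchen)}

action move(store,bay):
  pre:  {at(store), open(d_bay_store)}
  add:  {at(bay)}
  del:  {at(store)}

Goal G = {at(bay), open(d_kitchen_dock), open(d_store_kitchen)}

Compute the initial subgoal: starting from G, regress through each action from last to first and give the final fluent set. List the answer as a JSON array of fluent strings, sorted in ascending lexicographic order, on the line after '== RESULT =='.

Work backward from the goal:
  through step 2 (move(store,bay)): drop {at(bay)}, keep {open(d_kitchen_dock), open(d_store_kitchen)}, require {at(store), open(d_bay_store)}
    → {at(store), open(d_bay_store), open(d_kitchen_dock), open(d_store_kitchen)}
  through step 1 (move(kitchen,store)): drop {at(store)}, keep {open(d_bay_store), open(d_kitchen_dock), open(d_store_kitchen)}, require {at(kitchen), open(d_store_kitchen)}
    → {at(kitchen), open(d_bay_store), open(d_kitchen_dock), open(d_store_kitchen)}

== RESULT ==
["at(kitchen)", "open(d_bay_store)", "open(d_kitchen_dock)", "open(d_store_kitchen)"]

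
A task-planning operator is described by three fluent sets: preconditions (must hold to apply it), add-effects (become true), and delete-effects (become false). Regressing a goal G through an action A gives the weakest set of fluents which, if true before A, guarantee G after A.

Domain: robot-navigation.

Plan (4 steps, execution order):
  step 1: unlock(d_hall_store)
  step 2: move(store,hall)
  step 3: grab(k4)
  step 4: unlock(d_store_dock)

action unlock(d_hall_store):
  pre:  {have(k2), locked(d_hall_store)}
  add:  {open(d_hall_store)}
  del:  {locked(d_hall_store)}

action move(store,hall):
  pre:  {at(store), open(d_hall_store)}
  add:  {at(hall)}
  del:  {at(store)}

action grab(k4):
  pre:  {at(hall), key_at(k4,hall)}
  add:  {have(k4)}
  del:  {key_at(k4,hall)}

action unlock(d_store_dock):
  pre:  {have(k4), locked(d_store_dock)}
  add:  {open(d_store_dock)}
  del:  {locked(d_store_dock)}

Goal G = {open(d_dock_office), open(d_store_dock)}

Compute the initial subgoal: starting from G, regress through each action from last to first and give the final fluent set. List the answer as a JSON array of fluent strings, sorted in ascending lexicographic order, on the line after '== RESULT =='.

Work backward from the goal:
  through step 4 (unlock(d_store_dock)): drop {open(d_store_dock)}, keep {open(d_dock_office)}, require {have(k4), locked(d_store_dock)}
    → {have(k4), locked(d_store_dock), open(d_dock_office)}
  through step 3 (grab(k4)): drop {have(k4)}, keep {locked(d_store_dock), open(d_dock_office)}, require {at(hall), key_at(k4,hall)}
    → {at(hall), key_at(k4,hall), locked(d_store_dock), open(d_dock_office)}
  through step 2 (move(store,hall)): drop {at(hall)}, keep {key_at(k4,hall), locked(d_store_dock), open(d_dock_office)}, require {at(store), open(d_hall_store)}
    → {at(store), key_at(k4,hall), locked(d_store_dock), open(d_dock_office), open(d_hall_store)}
  through step 1 (unlock(d_hall_store)): drop {open(d_hall_store)}, keep {at(store), key_at(k4,hall), locked(d_store_dock), open(d_dock_office)}, require {have(k2), locked(d_hall_store)}
    → {at(store), have(k2), key_at(k4,hall), locked(d_hall_store), locked(d_store_dock), open(d_dock_office)}

== RESULT ==
["at(store)", "have(k2)", "key_at(k4,hall)", "locked(d_hall_store)", "locked(d_store_dock)", "open(d_dock_office)"]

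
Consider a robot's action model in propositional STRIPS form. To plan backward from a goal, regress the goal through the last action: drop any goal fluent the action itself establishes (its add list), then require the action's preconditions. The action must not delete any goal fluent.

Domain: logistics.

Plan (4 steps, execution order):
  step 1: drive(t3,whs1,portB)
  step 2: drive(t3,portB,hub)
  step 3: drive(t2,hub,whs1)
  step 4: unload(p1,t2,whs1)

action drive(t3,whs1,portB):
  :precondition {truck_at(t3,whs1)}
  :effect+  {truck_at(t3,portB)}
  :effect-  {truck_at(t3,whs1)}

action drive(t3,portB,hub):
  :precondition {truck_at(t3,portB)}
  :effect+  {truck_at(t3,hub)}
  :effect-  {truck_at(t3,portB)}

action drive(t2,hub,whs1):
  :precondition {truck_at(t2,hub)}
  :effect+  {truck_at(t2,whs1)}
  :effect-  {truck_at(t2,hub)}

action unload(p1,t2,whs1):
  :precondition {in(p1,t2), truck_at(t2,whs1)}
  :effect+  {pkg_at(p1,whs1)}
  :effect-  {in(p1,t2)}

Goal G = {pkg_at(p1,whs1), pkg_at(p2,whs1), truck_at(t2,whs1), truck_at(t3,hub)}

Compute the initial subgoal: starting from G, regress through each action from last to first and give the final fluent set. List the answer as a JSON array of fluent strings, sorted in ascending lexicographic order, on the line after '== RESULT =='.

Work backward from the goal:
  through step 4 (unload(p1,t2,whs1)): drop {pkg_at(p1,whs1)}, keep {pkg_at(p2,whs1), truck_at(t2,whs1), truck_at(t3,hub)}, require {in(p1,t2), truck_at(t2,whs1)}
    → {in(p1,t2), pkg_at(p2,whs1), truck_at(t2,whs1), truck_at(t3,hub)}
  through step 3 (drive(t2,hub,whs1)): drop {truck_at(t2,whs1)}, keep {in(p1,t2), pkg_at(p2,whs1), truck_at(t3,hub)}, require {truck_at(t2,hub)}
    → {in(p1,t2), pkg_at(p2,whs1), truck_at(t2,hub), truck_at(t3,hub)}
  through step 2 (drive(t3,portB,hub)): drop {truck_at(t3,hub)}, keep {in(p1,t2), pkg_at(p2,whs1), truck_at(t2,hub)}, require {truck_at(t3,portB)}
    → {in(p1,t2), pkg_at(p2,whs1), truck_at(t2,hub), truck_at(t3,portB)}
  through step 1 (drive(t3,whs1,portB)): drop {truck_at(t3,portB)}, keep {in(p1,t2), pkg_at(p2,whs1), truck_at(t2,hub)}, require {truck_at(t3,whs1)}
    → {in(p1,t2), pkg_at(p2,whs1), truck_at(t2,hub), truck_at(t3,whs1)}

== RESULT ==
["in(p1,t2)", "pkg_at(p2,whs1)", "truck_at(t2,hub)", "truck_at(t3,whs1)"]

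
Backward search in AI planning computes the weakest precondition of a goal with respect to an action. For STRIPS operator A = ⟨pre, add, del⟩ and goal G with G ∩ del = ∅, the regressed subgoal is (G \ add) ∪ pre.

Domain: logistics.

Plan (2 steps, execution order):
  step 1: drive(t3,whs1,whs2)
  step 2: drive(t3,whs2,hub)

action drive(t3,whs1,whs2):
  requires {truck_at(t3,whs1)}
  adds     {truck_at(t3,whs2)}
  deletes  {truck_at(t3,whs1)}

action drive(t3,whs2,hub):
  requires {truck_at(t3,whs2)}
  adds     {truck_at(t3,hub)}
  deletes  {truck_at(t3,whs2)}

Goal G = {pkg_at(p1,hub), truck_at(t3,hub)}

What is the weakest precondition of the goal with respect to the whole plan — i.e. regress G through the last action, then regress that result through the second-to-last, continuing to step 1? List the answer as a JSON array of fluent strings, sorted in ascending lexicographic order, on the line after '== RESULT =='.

Regress step by step:
  through step 2 (drive(t3,whs2,hub)): drop {truck_at(t3,hub)}, keep {pkg_at(p1,hub)}, require {truck_at(t3,whs2)}
    → {pkg_at(p1,hub), truck_at(t3,whs2)}
  through step 1 (drive(t3,whs1,whs2)): drop {truck_at(t3,whs2)}, keep {pkg_at(p1,hub)}, require {truck_at(t3,whs1)}
    → {pkg_at(p1,hub), truck_at(t3,whs1)}

== RESULT ==
["pkg_at(p1,hub)", "truck_at(t3,whs1)"]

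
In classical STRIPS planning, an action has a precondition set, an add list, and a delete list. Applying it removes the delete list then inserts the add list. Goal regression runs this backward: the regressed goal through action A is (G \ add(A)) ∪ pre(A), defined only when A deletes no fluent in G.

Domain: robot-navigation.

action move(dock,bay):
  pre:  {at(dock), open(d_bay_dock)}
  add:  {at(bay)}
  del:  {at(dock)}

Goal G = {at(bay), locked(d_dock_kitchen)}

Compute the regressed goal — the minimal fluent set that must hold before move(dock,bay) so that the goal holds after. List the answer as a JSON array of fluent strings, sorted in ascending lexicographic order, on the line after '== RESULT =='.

Regress:
  G ∩ del = {}  (empty — regression defined)
  G \ add = {at(bay), locked(d_dock_kitchen)} \ {at(bay)} = {locked(d_dock_kitchen)}
  ∪ pre   = {locked(d_dock_kitchen)} ∪ {at(dock), open(d_bay_dock)}
          = {at(dock), locked(d_dock_kitchen), open(d_bay_dock)}

== RESULT ==
["at(dock)", "locked(d_dock_kitchen)", "open(d_bay_dock)"]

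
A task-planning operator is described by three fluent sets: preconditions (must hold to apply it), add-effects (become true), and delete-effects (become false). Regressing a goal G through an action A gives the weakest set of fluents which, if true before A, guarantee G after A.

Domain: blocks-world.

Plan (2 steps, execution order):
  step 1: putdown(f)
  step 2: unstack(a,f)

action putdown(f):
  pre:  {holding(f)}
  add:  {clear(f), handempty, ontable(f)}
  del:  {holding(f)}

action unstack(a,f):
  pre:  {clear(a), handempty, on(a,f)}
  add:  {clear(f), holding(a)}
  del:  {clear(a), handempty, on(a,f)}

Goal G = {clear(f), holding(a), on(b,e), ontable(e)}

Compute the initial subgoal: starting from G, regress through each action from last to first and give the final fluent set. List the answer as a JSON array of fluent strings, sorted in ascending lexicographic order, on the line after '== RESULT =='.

Regress step by step:
  through step 2 (unstack(a,f)): drop {clear(f), holding(a)}, keep {on(b,e), ontable(e)}, require {clear(a), handempty, on(a,f)}
    → {clear(a), handempty, on(a,f), on(b,e), ontable(e)}
  through step 1 (putdown(f)): drop {handempty}, keep {clear(a), on(a,f), on(b,e), ontable(e)}, require {holding(f)}
    → {clear(a), holding(f), on(a,f), on(b,e), ontable(e)}

== RESULT ==
["clear(a)", "holding(f)", "on(a,f)", "on(b,e)", "ontable(e)"]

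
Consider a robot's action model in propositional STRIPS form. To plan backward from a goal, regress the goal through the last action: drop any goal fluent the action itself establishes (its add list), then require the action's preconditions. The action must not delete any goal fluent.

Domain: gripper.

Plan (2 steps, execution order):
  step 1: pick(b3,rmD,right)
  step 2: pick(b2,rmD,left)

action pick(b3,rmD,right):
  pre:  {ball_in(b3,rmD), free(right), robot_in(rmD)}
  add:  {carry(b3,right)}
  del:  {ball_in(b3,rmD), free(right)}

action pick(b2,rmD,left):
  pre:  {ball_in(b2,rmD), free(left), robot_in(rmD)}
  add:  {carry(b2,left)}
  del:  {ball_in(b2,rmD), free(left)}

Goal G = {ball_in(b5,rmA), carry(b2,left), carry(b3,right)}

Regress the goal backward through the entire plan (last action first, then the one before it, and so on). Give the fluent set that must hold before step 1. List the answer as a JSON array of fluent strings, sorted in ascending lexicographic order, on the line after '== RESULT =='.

Work backward from the goal:
  through step 2 (pick(b2,rmD,left)): drop {carry(b2,left)}, keep {ball_in(b5,rmA), carry(b3,right)}, require {ball_in(b2,rmD), free(left), robot_in(rmD)}
    → {ball_in(b2,rmD), ball_in(b5,rmA), carry(b3,right), free(left), robot_in(rmD)}
  through step 1 (pick(b3,rmD,right)): drop {carry(b3,right)}, keep {ball_in(b2,rmD), ball_in(b5,rmA), free(left), robot_in(rmD)}, require {ball_in(b3,rmD), free(right), robot_in(rmD)}
    → {ball_in(b2,rmD), ball_in(b3,rmD), ball_in(b5,rmA), free(left), free(right), robot_in(rmD)}

== RESULT ==
["ball_in(b2,rmD)", "ball_in(b3,rmD)", "ball_in(b5,rmA)", "free(left)", "free(right)", "robot_in(rmD)"]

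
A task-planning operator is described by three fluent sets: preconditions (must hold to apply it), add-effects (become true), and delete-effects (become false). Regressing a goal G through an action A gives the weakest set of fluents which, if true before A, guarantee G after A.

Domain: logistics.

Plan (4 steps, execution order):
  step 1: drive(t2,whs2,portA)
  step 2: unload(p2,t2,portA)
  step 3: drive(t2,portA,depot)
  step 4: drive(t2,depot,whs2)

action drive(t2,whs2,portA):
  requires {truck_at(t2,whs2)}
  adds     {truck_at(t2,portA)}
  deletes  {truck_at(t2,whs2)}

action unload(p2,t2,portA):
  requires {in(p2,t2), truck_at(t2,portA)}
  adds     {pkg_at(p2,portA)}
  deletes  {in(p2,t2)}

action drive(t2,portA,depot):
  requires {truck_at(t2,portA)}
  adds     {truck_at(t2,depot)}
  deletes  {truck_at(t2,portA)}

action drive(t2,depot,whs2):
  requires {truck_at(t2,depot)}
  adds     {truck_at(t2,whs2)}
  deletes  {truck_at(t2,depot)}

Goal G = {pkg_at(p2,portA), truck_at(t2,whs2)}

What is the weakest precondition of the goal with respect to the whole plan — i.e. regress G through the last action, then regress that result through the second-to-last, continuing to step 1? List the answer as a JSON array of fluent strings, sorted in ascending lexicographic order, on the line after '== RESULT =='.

Work backward from the goal:
  through step 4 (drive(t2,depot,whs2)): drop {truck_at(t2,whs2)}, keep {pkg_at(p2,portA)}, require {truck_at(t2,depot)}
    → {pkg_at(p2,portA), truck_at(t2,depot)}
  through step 3 (drive(t2,portA,depot)): drop {truck_at(t2,depot)}, keep {pkg_at(p2,portA)}, require {truck_at(t2,portA)}
    → {pkg_at(p2,portA), truck_at(t2,portA)}
  through step 2 (unload(p2,t2,portA)): drop {pkg_at(p2,portA)}, keep {truck_at(t2,portA)}, require {in(p2,t2), truck_at(t2,portA)}
    → {in(p2,t2), truck_at(t2,portA)}
  through step 1 (drive(t2,whs2,portA)): drop {truck_at(t2,portA)}, keep {in(p2,t2)}, require {truck_at(t2,whs2)}
    → {in(p2,t2), truck_at(t2,whs2)}

== RESULT ==
["in(p2,t2)", "truck_at(t2,whs2)"]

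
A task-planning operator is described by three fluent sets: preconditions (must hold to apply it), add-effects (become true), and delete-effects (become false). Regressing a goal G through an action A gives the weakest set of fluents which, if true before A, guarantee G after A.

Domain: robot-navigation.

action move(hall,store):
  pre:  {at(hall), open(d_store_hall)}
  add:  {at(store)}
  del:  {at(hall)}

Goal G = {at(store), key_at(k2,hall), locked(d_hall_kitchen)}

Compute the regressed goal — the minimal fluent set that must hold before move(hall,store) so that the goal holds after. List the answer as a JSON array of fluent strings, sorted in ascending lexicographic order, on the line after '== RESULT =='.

Compute (G \ add) ∪ pre:
  G ∩ del = {}  (empty — regression defined)
  G \ add = {at(store), key_at(k2,hall), locked(d_hall_kitchen)} \ {at(store)} = {key_at(k2,hall), locked(d_hall_kitchen)}
  ∪ pre   = {key_at(k2,hall), locked(d_hall_kitchen)} ∪ {at(hall), open(d_store_hall)}
          = {at(hall), key_at(k2,hall), locked(d_hall_kitchen), open(d_store_hall)}

== RESULT ==
["at(hall)", "key_at(k2,hall)", "locked(d_hall_kitchen)", "open(d_store_hall)"]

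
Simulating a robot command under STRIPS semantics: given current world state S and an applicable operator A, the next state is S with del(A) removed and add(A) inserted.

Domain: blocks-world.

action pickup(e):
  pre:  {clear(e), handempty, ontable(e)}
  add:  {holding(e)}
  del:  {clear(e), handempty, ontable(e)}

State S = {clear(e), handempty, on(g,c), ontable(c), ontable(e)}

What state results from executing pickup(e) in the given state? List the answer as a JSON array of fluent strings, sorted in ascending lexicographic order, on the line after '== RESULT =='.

Progress:
  pre ⊆ S: {clear(e), handempty, ontable(e)} ⊆ S  — applicable
  S \ del = {on(g,c), ontable(c)}
  ∪ add   = {holding(e), on(g,c), ontable(c)}

== RESULT ==
["holding(e)", "on(g,c)", "ontable(c)"]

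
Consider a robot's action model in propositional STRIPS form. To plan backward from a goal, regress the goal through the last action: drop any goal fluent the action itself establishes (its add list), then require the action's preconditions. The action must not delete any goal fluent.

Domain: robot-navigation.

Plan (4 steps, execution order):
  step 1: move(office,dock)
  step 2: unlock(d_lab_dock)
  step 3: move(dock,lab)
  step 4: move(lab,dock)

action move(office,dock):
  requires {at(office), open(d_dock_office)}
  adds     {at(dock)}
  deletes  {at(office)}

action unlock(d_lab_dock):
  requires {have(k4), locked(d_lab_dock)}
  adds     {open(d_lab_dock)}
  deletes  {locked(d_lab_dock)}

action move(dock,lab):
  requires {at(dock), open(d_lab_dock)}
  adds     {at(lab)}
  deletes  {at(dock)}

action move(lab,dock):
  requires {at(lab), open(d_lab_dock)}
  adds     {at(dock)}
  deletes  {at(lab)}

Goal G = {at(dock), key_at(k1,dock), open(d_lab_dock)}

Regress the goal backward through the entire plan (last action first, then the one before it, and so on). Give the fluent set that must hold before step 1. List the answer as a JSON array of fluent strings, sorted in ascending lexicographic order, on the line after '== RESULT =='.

Work backward from the goal:
  through step 4 (move(lab,dock)): drop {at(dock)}, keep {key_at(k1,dock), open(d_lab_dock)}, require {at(lab), open(d_lab_dock)}
    → {at(lab), key_at(k1,dock), open(d_lab_dock)}
  through step 3 (move(dock,lab)): drop {at(lab)}, keep {key_at(k1,dock), open(d_lab_dock)}, require {at(dock), open(d_lab_dock)}
    → {at(dock), key_at(k1,dock), open(d_lab_dock)}
  through step 2 (unlock(d_lab_dock)): drop {open(d_lab_dock)}, keep {at(dock), key_at(k1,dock)}, require {have(k4), locked(d_lab_dock)}
    → {at(dock), have(k4), key_at(k1,dock), locked(d_lab_dock)}
  through step 1 (move(office,dock)): drop {at(dock)}, keep {have(k4), key_at(k1,dock), locked(d_lab_dock)}, require {at(office), open(d_dock_office)}
    → {at(office), have(k4), key_at(k1,dock), locked(d_lab_dock), open(d_dock_office)}

== RESULT ==
["at(office)", "have(k4)", "key_at(k1,dock)", "locked(d_lab_dock)", "open(d_dock_office)"]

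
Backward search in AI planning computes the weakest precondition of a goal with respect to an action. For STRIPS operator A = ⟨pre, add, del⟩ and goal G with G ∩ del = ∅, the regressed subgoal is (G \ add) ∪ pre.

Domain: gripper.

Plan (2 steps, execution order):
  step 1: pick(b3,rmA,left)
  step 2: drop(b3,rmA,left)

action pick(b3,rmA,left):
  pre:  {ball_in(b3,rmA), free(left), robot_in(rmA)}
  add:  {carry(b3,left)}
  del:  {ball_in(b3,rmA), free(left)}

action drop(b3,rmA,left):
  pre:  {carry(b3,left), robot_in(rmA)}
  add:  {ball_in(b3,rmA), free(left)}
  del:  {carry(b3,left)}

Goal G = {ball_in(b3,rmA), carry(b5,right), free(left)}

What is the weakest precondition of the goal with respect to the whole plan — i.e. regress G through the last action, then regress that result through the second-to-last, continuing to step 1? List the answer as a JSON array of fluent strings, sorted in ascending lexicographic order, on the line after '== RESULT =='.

Work backward from the goal:
  through step 2 (drop(b3,rmA,left)): drop {ball_in(b3,rmA), free(left)}, keep {carry(b5,right)}, require {carry(b3,left), robot_in(rmA)}
    → {carry(b3,left), carry(b5,right), robot_in(rmA)}
  through step 1 (pick(b3,rmA,left)): drop {carry(b3,left)}, keep {carry(b5,right), robot_in(rmA)}, require {ball_in(b3,rmA), free(left), robot_in(rmA)}
    → {ball_in(b3,rmA), carry(b5,right), free(left), robot_in(rmA)}

== RESULT ==
["ball_in(b3,rmA)", "carry(b5,right)", "free(left)", "robot_in(rmA)"]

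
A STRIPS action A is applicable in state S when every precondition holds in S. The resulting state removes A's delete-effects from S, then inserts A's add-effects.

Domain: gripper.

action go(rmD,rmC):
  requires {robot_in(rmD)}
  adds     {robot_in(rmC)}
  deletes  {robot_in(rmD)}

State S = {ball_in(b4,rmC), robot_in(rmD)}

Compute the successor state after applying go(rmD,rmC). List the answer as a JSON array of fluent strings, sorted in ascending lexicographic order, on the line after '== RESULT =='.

Progress:
  pre ⊆ S: {robot_in(rmD)} ⊆ S  — applicable
  S \ del = {ball_in(b4,rmC)}
  ∪ add   = {ball_in(b4,rmC), robot_in(rmC)}

== RESULT ==
["ball_in(b4,rmC)", "robot_in(rmC)"]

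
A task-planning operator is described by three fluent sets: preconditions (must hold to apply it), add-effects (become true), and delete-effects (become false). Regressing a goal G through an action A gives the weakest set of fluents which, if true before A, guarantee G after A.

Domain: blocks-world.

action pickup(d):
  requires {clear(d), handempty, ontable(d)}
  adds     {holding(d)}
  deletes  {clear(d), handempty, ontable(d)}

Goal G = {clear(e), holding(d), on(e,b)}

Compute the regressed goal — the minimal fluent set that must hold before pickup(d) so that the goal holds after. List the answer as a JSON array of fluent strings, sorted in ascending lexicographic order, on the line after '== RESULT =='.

Regress:
  G ∩ del = {}  (empty — regression defined)
  G \ add = {clear(e), holding(d), on(e,b)} \ {holding(d)} = {clear(e), on(e,b)}
  ∪ pre   = {clear(e), on(e,b)} ∪ {clear(d), handempty, ontable(d)}
          = {clear(d), clear(e), handempty, on(e,b), ontable(d)}

== RESULT ==
["clear(d)", "clear(e)", "handempty", "on(e,b)", "ontable(d)"]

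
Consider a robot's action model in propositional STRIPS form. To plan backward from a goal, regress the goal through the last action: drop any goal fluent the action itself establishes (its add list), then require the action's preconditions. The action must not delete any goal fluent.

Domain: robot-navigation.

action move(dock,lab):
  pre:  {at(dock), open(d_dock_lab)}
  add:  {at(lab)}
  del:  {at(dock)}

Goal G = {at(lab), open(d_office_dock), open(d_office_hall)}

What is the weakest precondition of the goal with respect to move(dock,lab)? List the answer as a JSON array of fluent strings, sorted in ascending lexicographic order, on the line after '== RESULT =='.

Regress:
  G ∩ del = {}  (empty — regression defined)
  G \ add = {at(lab), open(d_office_dock), open(d_office_hall)} \ {at(lab)} = {open(d_office_dock), open(d_office_hall)}
  ∪ pre   = {open(d_office_dock), open(d_office_hall)} ∪ {at(dock), open(d_dock_lab)}
          = {at(dock), open(d_dock_lab), open(d_office_dock), open(d_office_hall)}

== RESULT ==
["at(dock)", "open(d_dock_lab)", "open(d_office_dock)", "open(d_office_hall)"]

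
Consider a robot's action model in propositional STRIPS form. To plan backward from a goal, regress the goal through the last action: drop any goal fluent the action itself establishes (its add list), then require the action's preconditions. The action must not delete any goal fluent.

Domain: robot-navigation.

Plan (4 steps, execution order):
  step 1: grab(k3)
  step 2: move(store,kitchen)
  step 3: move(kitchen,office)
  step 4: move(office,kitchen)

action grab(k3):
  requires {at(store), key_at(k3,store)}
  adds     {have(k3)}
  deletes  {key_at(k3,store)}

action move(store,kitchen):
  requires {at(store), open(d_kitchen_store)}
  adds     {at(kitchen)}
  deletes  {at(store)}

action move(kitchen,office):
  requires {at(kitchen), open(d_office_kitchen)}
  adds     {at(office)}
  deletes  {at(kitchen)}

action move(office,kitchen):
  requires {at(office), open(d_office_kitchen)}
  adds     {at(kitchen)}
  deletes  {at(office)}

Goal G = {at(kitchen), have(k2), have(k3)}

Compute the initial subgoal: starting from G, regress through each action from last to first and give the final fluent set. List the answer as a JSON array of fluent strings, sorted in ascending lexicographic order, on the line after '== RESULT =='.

Work backward from the goal:
  through step 4 (move(office,kitchen)): drop {at(kitchen)}, keep {have(k2), have(k3)}, require {at(office), open(d_office_kitchen)}
    → {at(office), have(k2), have(k3), open(d_office_kitchen)}
  through step 3 (move(kitchen,office)): drop {at(office)}, keep {have(k2), have(k3), open(d_office_kitchen)}, require {at(kitchen), open(d_office_kitchen)}
    → {at(kitchen), have(k2), have(k3), open(d_office_kitchen)}
  through step 2 (move(store,kitchen)): drop {at(kitchen)}, keep {have(k2), have(k3), open(d_office_kitchen)}, require {at(store), open(d_kitchen_store)}
    → {at(store), have(k2), have(k3), open(d_kitchen_store), open(d_office_kitchen)}
  through step 1 (grab(k3)): drop {have(k3)}, keep {at(store), have(k2), open(d_kitchen_store), open(d_office_kitchen)}, require {at(store), key_at(k3,store)}
    → {at(store), have(k2), key_at(k3,store), open(d_kitchen_store), open(d_office_kitchen)}

== RESULT ==
["at(store)", "have(k2)", "key_at(k3,store)", "open(d_kitchen_store)", "open(d_office_kitchen)"]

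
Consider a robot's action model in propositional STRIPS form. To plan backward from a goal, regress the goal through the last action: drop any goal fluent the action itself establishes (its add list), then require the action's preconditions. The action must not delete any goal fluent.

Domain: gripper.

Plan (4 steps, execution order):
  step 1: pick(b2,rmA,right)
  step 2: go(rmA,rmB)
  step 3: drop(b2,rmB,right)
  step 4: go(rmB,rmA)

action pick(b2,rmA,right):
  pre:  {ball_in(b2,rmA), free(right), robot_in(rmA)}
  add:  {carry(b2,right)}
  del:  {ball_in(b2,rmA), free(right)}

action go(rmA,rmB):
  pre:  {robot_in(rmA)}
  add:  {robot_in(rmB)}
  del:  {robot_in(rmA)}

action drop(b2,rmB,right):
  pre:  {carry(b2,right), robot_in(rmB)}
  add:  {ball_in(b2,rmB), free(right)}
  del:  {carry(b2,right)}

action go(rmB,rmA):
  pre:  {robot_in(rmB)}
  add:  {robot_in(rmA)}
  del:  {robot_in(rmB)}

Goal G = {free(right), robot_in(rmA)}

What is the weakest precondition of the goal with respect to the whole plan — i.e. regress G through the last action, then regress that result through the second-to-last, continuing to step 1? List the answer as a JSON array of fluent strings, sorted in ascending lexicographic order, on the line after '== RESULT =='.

Work backward from the goal:
  through step 4 (go(rmB,rmA)): drop {robot_in(rmA)}, keep {free(right)}, require {robot_in(rmB)}
    → {free(right), robot_in(rmB)}
  through step 3 (drop(b2,rmB,right)): drop {free(right)}, keep {robot_in(rmB)}, require {carry(b2,right), robot_in(rmB)}
    → {carry(b2,right), robot_in(rmB)}
  through step 2 (go(rmA,rmB)): drop {robot_in(rmB)}, keep {carry(b2,right)}, require {robot_in(rmA)}
    → {carry(b2,right), robot_in(rmA)}
  through step 1 (pick(b2,rmA,right)): drop {carry(b2,right)}, keep {robot_in(rmA)}, require {ball_in(b2,rmA), free(right), robot_in(rmA)}
    → {ball_in(b2,rmA), free(right), robot_in(rmA)}

== RESULT ==
["ball_in(b2,rmA)", "free(right)", "robot_in(rmA)"]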